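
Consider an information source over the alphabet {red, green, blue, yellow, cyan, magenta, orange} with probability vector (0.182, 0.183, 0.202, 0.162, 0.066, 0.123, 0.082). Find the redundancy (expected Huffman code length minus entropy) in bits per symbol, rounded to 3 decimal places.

0.049 bits

Entropy H = −Σ p log₂ p ≈ 2.7138 bits.
Huffman merges: 33/500+41/500→37/250; 123/1000+37/250→271/1000; 81/500+91/500→43/125; 183/1000+101/500→77/200; 271/1000+43/125→123/200; 77/200+123/200→1. L = 2763/1000 ≈ 2.7630.
L − H = 2.7630 − 2.7138 = 0.049 bits.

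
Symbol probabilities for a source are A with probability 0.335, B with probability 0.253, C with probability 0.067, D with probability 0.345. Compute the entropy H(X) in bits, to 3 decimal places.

H = −Σ pᵢ log₂ pᵢ.
−0.335·log₂(0.335) = 0.5286
−0.253·log₂(0.253) = 0.5016
−0.067·log₂(0.067) = 0.2613
−0.345·log₂(0.345) = 0.5297
Sum ≈ 1.8212 → 1.821 bits.

1.821 bits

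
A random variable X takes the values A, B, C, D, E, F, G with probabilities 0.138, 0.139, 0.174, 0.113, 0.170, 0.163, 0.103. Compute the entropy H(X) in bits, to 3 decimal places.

2.783 bits

H = −Σ pᵢ log₂ pᵢ.
−0.138·log₂(0.138) = 0.3943
−0.139·log₂(0.139) = 0.3957
−0.174·log₂(0.174) = 0.4390
−0.113·log₂(0.113) = 0.3555
−0.170·log₂(0.170) = 0.4346
−0.163·log₂(0.163) = 0.4266
−0.103·log₂(0.103) = 0.3378
Sum ≈ 2.7834 → 2.783 bits.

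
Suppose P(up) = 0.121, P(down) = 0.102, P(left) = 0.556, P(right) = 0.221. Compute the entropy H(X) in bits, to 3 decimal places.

1.657 bits

H = −Σ pᵢ log₂ pᵢ.
−0.121·log₂(0.121) = 0.3687
−0.102·log₂(0.102) = 0.3359
−0.556·log₂(0.556) = 0.4708
−0.221·log₂(0.221) = 0.4813
Sum ≈ 1.6568 → 1.657 bits.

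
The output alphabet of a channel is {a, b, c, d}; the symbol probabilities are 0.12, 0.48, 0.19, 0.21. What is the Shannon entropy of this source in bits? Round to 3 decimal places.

H = −Σ pᵢ log₂ pᵢ.
−0.12·log₂(0.12) = 0.3671
−0.48·log₂(0.48) = 0.5083
−0.19·log₂(0.19) = 0.4552
−0.21·log₂(0.21) = 0.4728
Sum ≈ 1.8034 → 1.803 bits.

1.803 bits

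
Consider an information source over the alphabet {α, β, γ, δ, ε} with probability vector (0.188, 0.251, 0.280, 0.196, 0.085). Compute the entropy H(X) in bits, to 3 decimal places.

2.231 bits

H = −Σ pᵢ log₂ pᵢ.
−0.188·log₂(0.188) = 0.4533
−0.251·log₂(0.251) = 0.5006
−0.280·log₂(0.280) = 0.5142
−0.196·log₂(0.196) = 0.4608
−0.085·log₂(0.085) = 0.3023
Sum ≈ 2.2312 → 2.231 bits.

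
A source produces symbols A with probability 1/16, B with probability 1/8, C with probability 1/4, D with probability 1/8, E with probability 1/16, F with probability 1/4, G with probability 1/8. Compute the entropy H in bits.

2.625 bits

Each probability is a power of 1/2, so log₂(1/p) is an integer.
H = Σ p·log₂(1/p) = 1/16·4 + 1/8·3 + 1/4·2 + 1/8·3 + 1/16·4 + 1/4·2 + 1/8·3 = 2.625 bits.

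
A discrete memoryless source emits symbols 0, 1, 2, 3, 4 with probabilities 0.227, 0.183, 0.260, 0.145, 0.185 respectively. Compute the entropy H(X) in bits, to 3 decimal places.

2.294 bits

H = −Σ pᵢ log₂ pᵢ.
−0.227·log₂(0.227) = 0.4856
−0.183·log₂(0.183) = 0.4484
−0.260·log₂(0.260) = 0.5053
−0.145·log₂(0.145) = 0.4040
−0.185·log₂(0.185) = 0.4504
Sum ≈ 2.2936 → 2.294 bits.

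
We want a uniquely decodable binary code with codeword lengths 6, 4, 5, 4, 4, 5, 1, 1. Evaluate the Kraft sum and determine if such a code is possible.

With common denominator 2^6 = 64: Σ 2^(−ℓᵢ) = 1/64 + 4/64 + 2/64 + 4/64 + 4/64 + 2/64 + 32/64 + 32/64 = 81/64 = 1.265625.
Kraft's inequality requires Σ ≤ 1; here Σ = 1.265625 > 1, so no such prefix code exists.

1.265625; no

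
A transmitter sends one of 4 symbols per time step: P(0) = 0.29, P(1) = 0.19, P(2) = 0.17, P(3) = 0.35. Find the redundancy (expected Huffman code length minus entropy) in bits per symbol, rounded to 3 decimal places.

0.062 bits

Entropy H = −Σ p log₂ p ≈ 1.9378 bits.
Huffman merges: 17/100+19/100→9/25; 29/100+7/20→16/25; 9/25+16/25→1. L = 2 ≈ 2.0000.
L − H = 2.0000 − 1.9378 = 0.062 bits.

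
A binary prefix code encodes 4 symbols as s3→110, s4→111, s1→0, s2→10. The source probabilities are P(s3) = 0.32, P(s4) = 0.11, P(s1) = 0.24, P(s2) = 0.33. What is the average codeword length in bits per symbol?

L̄ = Σ pᵢ·ℓᵢ = 0.32·3 + 0.11·3 + 0.24·1 + 0.33·2 = 2.19 bits/symbol.

2.19 bits/symbol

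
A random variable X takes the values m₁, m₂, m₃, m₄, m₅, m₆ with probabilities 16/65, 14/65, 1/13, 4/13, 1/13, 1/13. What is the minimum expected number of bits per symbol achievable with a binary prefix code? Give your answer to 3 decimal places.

Repeatedly combine the two least-probable nodes; the expected code length is the sum of the merged weights.
merge 1/13 + 1/13 → 2/13
merge 1/13 + 2/13 → 3/13
merge 14/65 + 3/13 → 29/65
merge 16/65 + 4/13 → 36/65
merge 29/65 + 36/65 → 1
L = 2/13 + 3/13 + 29/65 + 36/65 + 1 = 31/13 ≈ 2.385 bits/symbol.

2.385 bits/symbol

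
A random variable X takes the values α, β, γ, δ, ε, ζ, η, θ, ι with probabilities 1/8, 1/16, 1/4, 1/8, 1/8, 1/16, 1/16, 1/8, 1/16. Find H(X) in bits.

3 bits

Each probability is a power of 1/2, so log₂(1/p) is an integer.
H = Σ p·log₂(1/p) = 1/8·3 + 1/16·4 + 1/4·2 + 1/8·3 + 1/8·3 + 1/16·4 + 1/16·4 + 1/8·3 + 1/16·4 = 3 bits.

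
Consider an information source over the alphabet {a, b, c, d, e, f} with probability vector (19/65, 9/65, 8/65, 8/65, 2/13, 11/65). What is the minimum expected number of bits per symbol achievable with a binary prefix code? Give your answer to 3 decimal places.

Repeatedly combine the two least-probable nodes; the expected code length is the sum of the merged weights.
merge 8/65 + 8/65 → 16/65
merge 9/65 + 2/13 → 19/65
merge 11/65 + 16/65 → 27/65
merge 19/65 + 19/65 → 38/65
merge 27/65 + 38/65 → 1
L = 16/65 + 19/65 + 27/65 + 38/65 + 1 = 33/13 ≈ 2.538 bits/symbol.

2.538 bits/symbol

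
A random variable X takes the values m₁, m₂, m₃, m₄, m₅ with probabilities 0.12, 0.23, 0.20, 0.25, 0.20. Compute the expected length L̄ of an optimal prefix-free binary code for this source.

Repeatedly combine the two least-probable nodes; the expected code length is the sum of the merged weights.
merge 3/25 + 1/5 → 8/25
merge 1/5 + 23/100 → 43/100
merge 1/4 + 8/25 → 57/100
merge 43/100 + 57/100 → 1
L = 8/25 + 43/100 + 57/100 + 1 = 58/25 = 2.32 bits/symbol.

2.32 bits/symbol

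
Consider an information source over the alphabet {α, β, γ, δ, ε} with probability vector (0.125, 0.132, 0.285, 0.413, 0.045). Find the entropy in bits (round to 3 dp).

2.005 bits

H = −Σ pᵢ log₂ pᵢ.
−0.125·log₂(0.125) = 0.3750
−0.132·log₂(0.132) = 0.3856
−0.285·log₂(0.285) = 0.5161
−0.413·log₂(0.413) = 0.5269
−0.045·log₂(0.045) = 0.2013
Sum ≈ 2.0050 → 2.005 bits.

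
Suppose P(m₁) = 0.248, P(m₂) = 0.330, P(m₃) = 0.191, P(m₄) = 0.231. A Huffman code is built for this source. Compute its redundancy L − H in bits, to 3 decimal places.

Entropy H = −Σ p log₂ p ≈ 1.9712 bits.
Huffman merges: 191/1000+231/1000→211/500; 31/125+33/100→289/500; 211/500+289/500→1. L = 2 ≈ 2.0000.
L − H = 2.0000 − 1.9712 = 0.029 bits.

0.029 bits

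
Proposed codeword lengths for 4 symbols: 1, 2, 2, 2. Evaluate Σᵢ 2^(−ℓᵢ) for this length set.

1.25

With common denominator 2^2 = 4: Σ 2^(−ℓᵢ) = 2/4 + 1/4 + 1/4 + 1/4 = 5/4 = 1.25.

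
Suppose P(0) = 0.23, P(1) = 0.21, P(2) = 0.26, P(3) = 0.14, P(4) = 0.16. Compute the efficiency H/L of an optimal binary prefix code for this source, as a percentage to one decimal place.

Entropy H = −Σ p log₂ p ≈ 2.2859 bits.
Huffman merges: 7/50+4/25→3/10; 21/100+23/100→11/25; 13/50+3/10→14/25; 11/25+14/25→1. L = 23/10 ≈ 2.3000.
Efficiency = H/L = 2.2859/2.3000 = 99.4%.

99.4%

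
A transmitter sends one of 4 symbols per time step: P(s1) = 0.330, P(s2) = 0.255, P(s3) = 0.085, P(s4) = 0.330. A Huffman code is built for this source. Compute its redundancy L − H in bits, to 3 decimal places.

0.139 bits

Entropy H = −Σ p log₂ p ≈ 1.8607 bits.
Huffman merges: 17/200+51/200→17/50; 33/100+33/100→33/50; 17/50+33/50→1. L = 2 ≈ 2.0000.
L − H = 2.0000 − 1.8607 = 0.139 bits.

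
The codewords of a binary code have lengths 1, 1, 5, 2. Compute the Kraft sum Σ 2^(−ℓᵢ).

1.28125

With common denominator 2^5 = 32: Σ 2^(−ℓᵢ) = 16/32 + 16/32 + 1/32 + 8/32 = 41/32 = 1.28125.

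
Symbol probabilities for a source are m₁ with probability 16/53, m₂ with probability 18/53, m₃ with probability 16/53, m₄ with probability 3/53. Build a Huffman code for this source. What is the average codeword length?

2 bits/symbol

Repeatedly combine the two least-probable nodes; the expected code length is the sum of the merged weights.
merge 3/53 + 16/53 → 19/53
merge 16/53 + 18/53 → 34/53
merge 19/53 + 34/53 → 1
L = 19/53 + 34/53 + 1 = 2 bits/symbol.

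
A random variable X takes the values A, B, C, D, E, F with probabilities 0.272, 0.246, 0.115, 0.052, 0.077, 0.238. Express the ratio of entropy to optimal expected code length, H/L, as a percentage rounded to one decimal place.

99.7%

Entropy H = −Σ p log₂ p ≈ 2.3670 bits.
Huffman merges: 13/250+77/1000→129/1000; 23/200+129/1000→61/250; 119/500+61/250→241/500; 123/500+34/125→259/500; 241/500+259/500→1. L = 2373/1000 ≈ 2.3730.
Efficiency = H/L = 2.3670/2.3730 = 99.7%.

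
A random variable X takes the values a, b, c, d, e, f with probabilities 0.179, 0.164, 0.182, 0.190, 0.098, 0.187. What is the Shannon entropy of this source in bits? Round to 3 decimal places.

H = −Σ pᵢ log₂ pᵢ.
−0.179·log₂(0.179) = 0.4443
−0.164·log₂(0.164) = 0.4278
−0.182·log₂(0.182) = 0.4474
−0.190·log₂(0.190) = 0.4552
−0.098·log₂(0.098) = 0.3284
−0.187·log₂(0.187) = 0.4523
Sum ≈ 2.5553 → 2.555 bits.

2.555 bits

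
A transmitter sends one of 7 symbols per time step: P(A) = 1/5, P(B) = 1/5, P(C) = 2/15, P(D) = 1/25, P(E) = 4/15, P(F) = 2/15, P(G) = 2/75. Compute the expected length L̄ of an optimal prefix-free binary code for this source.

2.6 bits/symbol

Repeatedly combine the two least-probable nodes; the expected code length is the sum of the merged weights.
merge 2/75 + 1/25 → 1/15
merge 1/15 + 2/15 → 1/5
merge 2/15 + 1/5 → 1/3
merge 1/5 + 1/5 → 2/5
merge 4/15 + 1/3 → 3/5
merge 2/5 + 3/5 → 1
L = 1/15 + 1/5 + 1/3 + 2/5 + 3/5 + 1 = 13/5 = 2.6 bits/symbol.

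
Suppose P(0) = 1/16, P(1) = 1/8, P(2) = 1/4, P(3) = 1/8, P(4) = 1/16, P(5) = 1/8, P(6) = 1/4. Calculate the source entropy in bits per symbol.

Each probability is a power of 1/2, so log₂(1/p) is an integer.
H = Σ p·log₂(1/p) = 1/16·4 + 1/8·3 + 1/4·2 + 1/8·3 + 1/16·4 + 1/8·3 + 1/4·2 = 2.625 bits.

2.625 bits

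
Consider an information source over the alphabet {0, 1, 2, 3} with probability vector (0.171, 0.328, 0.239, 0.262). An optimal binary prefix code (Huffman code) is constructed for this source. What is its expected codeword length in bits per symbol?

Repeatedly combine the two least-probable nodes; the expected code length is the sum of the merged weights.
merge 171/1000 + 239/1000 → 41/100
merge 131/500 + 41/125 → 59/100
merge 41/100 + 59/100 → 1
L = 41/100 + 59/100 + 1 = 2 bits/symbol.

2 bits/symbol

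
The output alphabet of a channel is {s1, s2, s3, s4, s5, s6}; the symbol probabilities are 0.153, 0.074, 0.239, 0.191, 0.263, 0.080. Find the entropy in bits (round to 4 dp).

H = −Σ pᵢ log₂ pᵢ.
−0.153·log₂(0.153) = 0.4144
−0.074·log₂(0.074) = 0.2780
−0.239·log₂(0.239) = 0.4935
−0.191·log₂(0.191) = 0.4562
−0.263·log₂(0.263) = 0.5068
−0.080·log₂(0.080) = 0.2915
Sum ≈ 2.4403 → 2.4403 bits.

2.4403 bits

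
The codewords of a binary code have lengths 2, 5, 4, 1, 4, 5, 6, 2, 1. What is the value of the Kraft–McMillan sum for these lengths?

1.703125

With common denominator 2^6 = 64: Σ 2^(−ℓᵢ) = 16/64 + 2/64 + 4/64 + 32/64 + 4/64 + 2/64 + 1/64 + 16/64 + 32/64 = 109/64 = 1.703125.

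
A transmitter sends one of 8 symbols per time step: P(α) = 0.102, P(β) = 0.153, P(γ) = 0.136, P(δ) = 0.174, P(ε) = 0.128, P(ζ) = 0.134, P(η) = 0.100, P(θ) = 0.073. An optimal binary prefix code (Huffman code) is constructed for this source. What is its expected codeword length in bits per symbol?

2.999 bits/symbol

Repeatedly combine the two least-probable nodes; the expected code length is the sum of the merged weights.
merge 73/1000 + 1/10 → 173/1000
merge 51/500 + 16/125 → 23/100
merge 67/500 + 17/125 → 27/100
merge 153/1000 + 173/1000 → 163/500
merge 87/500 + 23/100 → 101/250
merge 27/100 + 163/500 → 149/250
merge 101/250 + 149/250 → 1
L = 173/1000 + 23/100 + 27/100 + 163/500 + 101/250 + 149/250 + 1 = 2999/1000 = 2.999 bits/symbol.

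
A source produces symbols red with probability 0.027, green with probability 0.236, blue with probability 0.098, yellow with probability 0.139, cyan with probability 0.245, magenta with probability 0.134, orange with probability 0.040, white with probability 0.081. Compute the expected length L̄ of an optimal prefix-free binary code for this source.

2.734 bits/symbol

Repeatedly combine the two least-probable nodes; the expected code length is the sum of the merged weights.
merge 27/1000 + 1/25 → 67/1000
merge 67/1000 + 81/1000 → 37/250
merge 49/500 + 67/500 → 29/125
merge 139/1000 + 37/250 → 287/1000
merge 29/125 + 59/250 → 117/250
merge 49/200 + 287/1000 → 133/250
merge 117/250 + 133/250 → 1
L = 67/1000 + 37/250 + 29/125 + 287/1000 + 117/250 + 133/250 + 1 = 1367/500 = 2.734 bits/symbol.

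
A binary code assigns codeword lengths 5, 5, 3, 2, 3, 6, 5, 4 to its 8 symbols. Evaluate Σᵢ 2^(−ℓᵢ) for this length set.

0.671875

With common denominator 2^6 = 64: Σ 2^(−ℓᵢ) = 2/64 + 2/64 + 8/64 + 16/64 + 8/64 + 1/64 + 2/64 + 4/64 = 43/64 = 0.671875.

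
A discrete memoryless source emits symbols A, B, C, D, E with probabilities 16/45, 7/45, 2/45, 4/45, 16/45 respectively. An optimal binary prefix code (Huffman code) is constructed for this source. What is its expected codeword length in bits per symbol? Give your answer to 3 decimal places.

2.067 bits/symbol

Repeatedly combine the two least-probable nodes; the expected code length is the sum of the merged weights.
merge 2/45 + 4/45 → 2/15
merge 2/15 + 7/45 → 13/45
merge 13/45 + 16/45 → 29/45
merge 16/45 + 29/45 → 1
L = 2/15 + 13/45 + 29/45 + 1 = 31/15 ≈ 2.067 bits/symbol.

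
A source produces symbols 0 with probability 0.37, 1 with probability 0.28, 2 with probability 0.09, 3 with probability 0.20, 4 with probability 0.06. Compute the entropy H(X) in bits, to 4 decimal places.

H = −Σ pᵢ log₂ pᵢ.
−0.37·log₂(0.37) = 0.5307
−0.28·log₂(0.28) = 0.5142
−0.09·log₂(0.09) = 0.3127
−0.20·log₂(0.20) = 0.4644
−0.06·log₂(0.06) = 0.2435
Sum ≈ 2.0655 → 2.0655 bits.

2.0655 bits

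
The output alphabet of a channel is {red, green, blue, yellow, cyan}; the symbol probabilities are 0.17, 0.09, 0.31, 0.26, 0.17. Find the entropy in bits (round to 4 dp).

2.2109 bits

H = −Σ pᵢ log₂ pᵢ.
−0.17·log₂(0.17) = 0.4346
−0.09·log₂(0.09) = 0.3127
−0.31·log₂(0.31) = 0.5238
−0.26·log₂(0.26) = 0.5053
−0.17·log₂(0.17) = 0.4346
Sum ≈ 2.2109 → 2.2109 bits.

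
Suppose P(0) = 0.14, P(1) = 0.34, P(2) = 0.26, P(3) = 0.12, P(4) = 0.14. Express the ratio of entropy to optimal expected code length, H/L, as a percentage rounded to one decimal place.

97.2%

Entropy H = −Σ p log₂ p ≈ 2.1957 bits.
Huffman merges: 3/25+7/50→13/50; 7/50+13/50→2/5; 13/50+17/50→3/5; 2/5+3/5→1. L = 113/50 ≈ 2.2600.
Efficiency = H/L = 2.1957/2.2600 = 97.2%.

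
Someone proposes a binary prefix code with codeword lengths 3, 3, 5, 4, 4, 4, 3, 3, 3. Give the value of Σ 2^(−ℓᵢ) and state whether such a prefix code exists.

0.84375; yes

With common denominator 2^5 = 32: Σ 2^(−ℓᵢ) = 4/32 + 4/32 + 1/32 + 2/32 + 2/32 + 2/32 + 4/32 + 4/32 + 4/32 = 27/32 = 0.84375.
Kraft's inequality requires Σ ≤ 1; here Σ = 0.84375 ≤ 1, so such a prefix code exists.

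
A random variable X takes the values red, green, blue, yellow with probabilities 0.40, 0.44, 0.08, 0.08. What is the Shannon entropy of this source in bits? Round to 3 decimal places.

1.633 bits

H = −Σ pᵢ log₂ pᵢ.
−0.40·log₂(0.40) = 0.5288
−0.44·log₂(0.44) = 0.5211
−0.08·log₂(0.08) = 0.2915
−0.08·log₂(0.08) = 0.2915
Sum ≈ 1.6329 → 1.633 bits.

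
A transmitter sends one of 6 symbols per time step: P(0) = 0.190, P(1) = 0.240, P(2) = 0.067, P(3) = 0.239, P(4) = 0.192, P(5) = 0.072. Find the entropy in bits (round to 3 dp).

2.435 bits

H = −Σ pᵢ log₂ pᵢ.
−0.190·log₂(0.190) = 0.4552
−0.240·log₂(0.240) = 0.4941
−0.067·log₂(0.067) = 0.2613
−0.239·log₂(0.239) = 0.4935
−0.192·log₂(0.192) = 0.4571
−0.072·log₂(0.072) = 0.2733
Sum ≈ 2.4346 → 2.435 bits.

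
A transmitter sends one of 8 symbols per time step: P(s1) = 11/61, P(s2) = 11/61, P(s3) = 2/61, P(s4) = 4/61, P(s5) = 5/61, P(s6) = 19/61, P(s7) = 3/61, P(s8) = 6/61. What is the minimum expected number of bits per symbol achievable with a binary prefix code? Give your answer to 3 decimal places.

Repeatedly combine the two least-probable nodes; the expected code length is the sum of the merged weights.
merge 2/61 + 3/61 → 5/61
merge 4/61 + 5/61 → 9/61
merge 5/61 + 6/61 → 11/61
merge 9/61 + 11/61 → 20/61
merge 11/61 + 11/61 → 22/61
merge 19/61 + 20/61 → 39/61
merge 22/61 + 39/61 → 1
L = 5/61 + 9/61 + 11/61 + 20/61 + 22/61 + 39/61 + 1 = 167/61 ≈ 2.738 bits/symbol.

2.738 bits/symbol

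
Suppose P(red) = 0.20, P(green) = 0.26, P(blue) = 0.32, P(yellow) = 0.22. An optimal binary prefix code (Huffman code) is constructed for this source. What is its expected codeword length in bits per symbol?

2 bits/symbol

Repeatedly combine the two least-probable nodes; the expected code length is the sum of the merged weights.
merge 1/5 + 11/50 → 21/50
merge 13/50 + 8/25 → 29/50
merge 21/50 + 29/50 → 1
L = 21/50 + 29/50 + 1 = 2 bits/symbol.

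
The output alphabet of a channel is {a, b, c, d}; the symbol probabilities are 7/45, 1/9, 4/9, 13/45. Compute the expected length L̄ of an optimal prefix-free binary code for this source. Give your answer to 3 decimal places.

Repeatedly combine the two least-probable nodes; the expected code length is the sum of the merged weights.
merge 1/9 + 7/45 → 4/15
merge 4/15 + 13/45 → 5/9
merge 4/9 + 5/9 → 1
L = 4/15 + 5/9 + 1 = 82/45 ≈ 1.822 bits/symbol.

1.822 bits/symbol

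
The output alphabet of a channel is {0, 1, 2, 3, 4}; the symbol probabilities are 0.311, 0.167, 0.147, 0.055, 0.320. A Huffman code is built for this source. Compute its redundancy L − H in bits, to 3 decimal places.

Entropy H = −Σ p log₂ p ≈ 2.1180 bits.
Huffman merges: 11/200+147/1000→101/500; 167/1000+101/500→369/1000; 311/1000+8/25→631/1000; 369/1000+631/1000→1. L = 1101/500 ≈ 2.2020.
L − H = 2.2020 − 2.1180 = 0.084 bits.

0.084 bits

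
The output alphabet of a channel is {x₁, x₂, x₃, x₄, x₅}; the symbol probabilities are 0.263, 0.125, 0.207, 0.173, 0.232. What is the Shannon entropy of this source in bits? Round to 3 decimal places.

H = −Σ pᵢ log₂ pᵢ.
−0.263·log₂(0.263) = 0.5068
−0.125·log₂(0.125) = 0.3750
−0.207·log₂(0.207) = 0.4704
−0.173·log₂(0.173) = 0.4379
−0.232·log₂(0.232) = 0.4890
Sum ≈ 2.2790 → 2.279 bits.

2.279 bits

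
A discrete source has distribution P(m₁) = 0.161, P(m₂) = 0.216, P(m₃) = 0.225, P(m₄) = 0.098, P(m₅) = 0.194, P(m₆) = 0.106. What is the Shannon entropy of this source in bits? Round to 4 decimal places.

2.5166 bits

H = −Σ pᵢ log₂ pᵢ.
−0.161·log₂(0.161) = 0.4242
−0.216·log₂(0.216) = 0.4776
−0.225·log₂(0.225) = 0.4842
−0.098·log₂(0.098) = 0.3284
−0.194·log₂(0.194) = 0.4590
−0.106·log₂(0.106) = 0.3432
Sum ≈ 2.5166 → 2.5166 bits.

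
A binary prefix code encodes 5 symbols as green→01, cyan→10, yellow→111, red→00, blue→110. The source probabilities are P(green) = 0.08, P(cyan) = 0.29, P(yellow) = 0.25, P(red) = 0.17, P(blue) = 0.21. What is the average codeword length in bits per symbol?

L̄ = Σ pᵢ·ℓᵢ = 0.08·2 + 0.29·2 + 0.25·3 + 0.17·2 + 0.21·3 = 2.46 bits/symbol.

2.46 bits/symbol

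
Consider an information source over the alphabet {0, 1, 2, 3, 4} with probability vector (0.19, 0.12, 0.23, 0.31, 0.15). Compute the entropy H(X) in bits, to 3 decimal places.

2.244 bits

H = −Σ pᵢ log₂ pᵢ.
−0.19·log₂(0.19) = 0.4552
−0.12·log₂(0.12) = 0.3671
−0.23·log₂(0.23) = 0.4877
−0.31·log₂(0.31) = 0.5238
−0.15·log₂(0.15) = 0.4105
Sum ≈ 2.2443 → 2.244 bits.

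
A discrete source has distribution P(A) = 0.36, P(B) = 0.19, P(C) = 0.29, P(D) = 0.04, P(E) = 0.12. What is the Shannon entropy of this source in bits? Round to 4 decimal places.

H = −Σ pᵢ log₂ pᵢ.
−0.36·log₂(0.36) = 0.5306
−0.19·log₂(0.19) = 0.4552
−0.29·log₂(0.29) = 0.5179
−0.04·log₂(0.04) = 0.1858
−0.12·log₂(0.12) = 0.3671
Sum ≈ 2.0566 → 2.0566 bits.

2.0566 bits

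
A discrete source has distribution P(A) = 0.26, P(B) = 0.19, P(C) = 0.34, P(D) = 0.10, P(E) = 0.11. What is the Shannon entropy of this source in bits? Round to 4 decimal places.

2.1722 bits

H = −Σ pᵢ log₂ pᵢ.
−0.26·log₂(0.26) = 0.5053
−0.19·log₂(0.19) = 0.4552
−0.34·log₂(0.34) = 0.5292
−0.10·log₂(0.10) = 0.3322
−0.11·log₂(0.11) = 0.3503
Sum ≈ 2.1722 → 2.1722 bits.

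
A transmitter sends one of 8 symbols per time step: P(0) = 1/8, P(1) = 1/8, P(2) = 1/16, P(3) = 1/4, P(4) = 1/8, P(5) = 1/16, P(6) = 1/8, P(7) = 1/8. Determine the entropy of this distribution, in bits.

2.875 bits

Each probability is a power of 1/2, so log₂(1/p) is an integer.
H = Σ p·log₂(1/p) = 1/8·3 + 1/8·3 + 1/16·4 + 1/4·2 + 1/8·3 + 1/16·4 + 1/8·3 + 1/8·3 = 2.875 bits.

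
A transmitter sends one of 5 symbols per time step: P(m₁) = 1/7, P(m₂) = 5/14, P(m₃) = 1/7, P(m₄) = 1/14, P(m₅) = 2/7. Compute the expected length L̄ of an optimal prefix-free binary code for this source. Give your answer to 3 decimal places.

Repeatedly combine the two least-probable nodes; the expected code length is the sum of the merged weights.
merge 1/14 + 1/7 → 3/14
merge 1/7 + 3/14 → 5/14
merge 2/7 + 5/14 → 9/14
merge 5/14 + 9/14 → 1
L = 3/14 + 5/14 + 9/14 + 1 = 31/14 ≈ 2.214 bits/symbol.

2.214 bits/symbol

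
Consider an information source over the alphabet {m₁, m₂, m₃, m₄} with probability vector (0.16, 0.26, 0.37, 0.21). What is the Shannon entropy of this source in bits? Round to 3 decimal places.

H = −Σ pᵢ log₂ pᵢ.
−0.16·log₂(0.16) = 0.4230
−0.26·log₂(0.26) = 0.5053
−0.37·log₂(0.37) = 0.5307
−0.21·log₂(0.21) = 0.4728
Sum ≈ 1.9319 → 1.932 bits.

1.932 bits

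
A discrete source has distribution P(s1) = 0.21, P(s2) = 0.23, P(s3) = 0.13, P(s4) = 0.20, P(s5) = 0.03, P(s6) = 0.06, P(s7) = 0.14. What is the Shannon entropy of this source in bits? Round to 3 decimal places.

H = −Σ pᵢ log₂ pᵢ.
−0.21·log₂(0.21) = 0.4728
−0.23·log₂(0.23) = 0.4877
−0.13·log₂(0.13) = 0.3826
−0.20·log₂(0.20) = 0.4644
−0.03·log₂(0.03) = 0.1518
−0.06·log₂(0.06) = 0.2435
−0.14·log₂(0.14) = 0.3971
Sum ≈ 2.5999 → 2.600 bits.

2.600 bits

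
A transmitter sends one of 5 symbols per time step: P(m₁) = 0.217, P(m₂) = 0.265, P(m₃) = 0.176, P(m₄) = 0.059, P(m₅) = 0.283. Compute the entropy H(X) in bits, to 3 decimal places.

2.183 bits

H = −Σ pᵢ log₂ pᵢ.
−0.217·log₂(0.217) = 0.4783
−0.265·log₂(0.265) = 0.5077
−0.176·log₂(0.176) = 0.4411
−0.059·log₂(0.059) = 0.2409
−0.283·log₂(0.283) = 0.5154
Sum ≈ 2.1834 → 2.183 bits.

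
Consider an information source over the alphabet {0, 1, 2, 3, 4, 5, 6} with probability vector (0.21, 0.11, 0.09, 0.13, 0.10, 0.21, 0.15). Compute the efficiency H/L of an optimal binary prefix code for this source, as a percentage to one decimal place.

98.7%

Entropy H = −Σ p log₂ p ≈ 2.7340 bits.
Huffman merges: 9/100+1/10→19/100; 11/100+13/100→6/25; 3/20+19/100→17/50; 21/100+21/100→21/50; 6/25+17/50→29/50; 21/50+29/50→1. L = 277/100 ≈ 2.7700.
Efficiency = H/L = 2.7340/2.7700 = 98.7%.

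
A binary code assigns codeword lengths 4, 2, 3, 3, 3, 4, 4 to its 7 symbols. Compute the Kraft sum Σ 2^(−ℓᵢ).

With common denominator 2^4 = 16: Σ 2^(−ℓᵢ) = 1/16 + 4/16 + 2/16 + 2/16 + 2/16 + 1/16 + 1/16 = 13/16 = 0.8125.

0.8125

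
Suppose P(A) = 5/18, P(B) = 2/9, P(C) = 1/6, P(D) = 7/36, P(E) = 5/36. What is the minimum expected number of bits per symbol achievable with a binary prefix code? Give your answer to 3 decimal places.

2.306 bits/symbol

Repeatedly combine the two least-probable nodes; the expected code length is the sum of the merged weights.
merge 5/36 + 1/6 → 11/36
merge 7/36 + 2/9 → 5/12
merge 5/18 + 11/36 → 7/12
merge 5/12 + 7/12 → 1
L = 11/36 + 5/12 + 7/12 + 1 = 83/36 ≈ 2.306 bits/symbol.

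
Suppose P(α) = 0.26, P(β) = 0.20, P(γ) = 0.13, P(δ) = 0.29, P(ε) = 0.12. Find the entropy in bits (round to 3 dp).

2.237 bits

H = −Σ pᵢ log₂ pᵢ.
−0.26·log₂(0.26) = 0.5053
−0.20·log₂(0.20) = 0.4644
−0.13·log₂(0.13) = 0.3826
−0.29·log₂(0.29) = 0.5179
−0.12·log₂(0.12) = 0.3671
Sum ≈ 2.2373 → 2.237 bits.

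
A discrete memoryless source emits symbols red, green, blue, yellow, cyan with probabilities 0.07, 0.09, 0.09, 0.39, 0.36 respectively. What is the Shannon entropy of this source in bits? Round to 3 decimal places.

1.954 bits

H = −Σ pᵢ log₂ pᵢ.
−0.07·log₂(0.07) = 0.2686
−0.09·log₂(0.09) = 0.3127
−0.09·log₂(0.09) = 0.3127
−0.39·log₂(0.39) = 0.5298
−0.36·log₂(0.36) = 0.5306
Sum ≈ 1.9543 → 1.954 bits.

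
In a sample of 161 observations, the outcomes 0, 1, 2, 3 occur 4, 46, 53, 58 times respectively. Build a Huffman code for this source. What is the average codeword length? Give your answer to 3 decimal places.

Probabilities are the counts divided by 161.
Repeatedly combine the two least-probable nodes; the expected code length is the sum of the merged weights.
merge 4/161 + 2/7 → 50/161
merge 50/161 + 53/161 → 103/161
merge 58/161 + 103/161 → 1
L = 50/161 + 103/161 + 1 = 314/161 ≈ 1.950 bits/symbol.

1.950 bits/symbol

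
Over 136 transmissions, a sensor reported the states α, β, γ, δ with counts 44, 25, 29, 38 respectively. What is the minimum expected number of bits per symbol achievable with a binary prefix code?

2 bits/symbol

Probabilities are the counts divided by 136.
Repeatedly combine the two least-probable nodes; the expected code length is the sum of the merged weights.
merge 25/136 + 29/136 → 27/68
merge 19/68 + 11/34 → 41/68
merge 27/68 + 41/68 → 1
L = 27/68 + 41/68 + 1 = 2 bits/symbol.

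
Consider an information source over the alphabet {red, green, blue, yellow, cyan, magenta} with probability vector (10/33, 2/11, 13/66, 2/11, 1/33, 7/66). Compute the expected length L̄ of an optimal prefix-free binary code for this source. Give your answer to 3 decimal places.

2.455 bits/symbol

Repeatedly combine the two least-probable nodes; the expected code length is the sum of the merged weights.
merge 1/33 + 7/66 → 3/22
merge 3/22 + 2/11 → 7/22
merge 2/11 + 13/66 → 25/66
merge 10/33 + 7/22 → 41/66
merge 25/66 + 41/66 → 1
L = 3/22 + 7/22 + 25/66 + 41/66 + 1 = 27/11 ≈ 2.455 bits/symbol.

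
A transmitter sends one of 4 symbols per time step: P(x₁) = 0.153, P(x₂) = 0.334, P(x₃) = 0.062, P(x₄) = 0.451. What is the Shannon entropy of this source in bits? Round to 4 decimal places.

1.7096 bits

H = −Σ pᵢ log₂ pᵢ.
−0.153·log₂(0.153) = 0.4144
−0.334·log₂(0.334) = 0.5284
−0.062·log₂(0.062) = 0.2487
−0.451·log₂(0.451) = 0.5181
Sum ≈ 1.7096 → 1.7096 bits.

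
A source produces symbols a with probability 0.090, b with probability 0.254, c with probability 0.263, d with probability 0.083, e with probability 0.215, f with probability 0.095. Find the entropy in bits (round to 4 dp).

2.4190 bits

H = −Σ pᵢ log₂ pᵢ.
−0.090·log₂(0.090) = 0.3127
−0.254·log₂(0.254) = 0.5022
−0.263·log₂(0.263) = 0.5068
−0.083·log₂(0.083) = 0.2980
−0.215·log₂(0.215) = 0.4768
−0.095·log₂(0.095) = 0.3226
Sum ≈ 2.4190 → 2.4190 bits.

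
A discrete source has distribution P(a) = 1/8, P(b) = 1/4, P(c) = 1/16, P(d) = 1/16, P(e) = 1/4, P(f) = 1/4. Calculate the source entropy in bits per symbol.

Each probability is a power of 1/2, so log₂(1/p) is an integer.
H = Σ p·log₂(1/p) = 1/8·3 + 1/4·2 + 1/16·4 + 1/16·4 + 1/4·2 + 1/4·2 = 2.375 bits.

2.375 bits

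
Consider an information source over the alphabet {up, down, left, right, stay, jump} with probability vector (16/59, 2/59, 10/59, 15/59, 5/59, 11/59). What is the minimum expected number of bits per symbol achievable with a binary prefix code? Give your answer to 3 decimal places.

2.407 bits/symbol

Repeatedly combine the two least-probable nodes; the expected code length is the sum of the merged weights.
merge 2/59 + 5/59 → 7/59
merge 7/59 + 10/59 → 17/59
merge 11/59 + 15/59 → 26/59
merge 16/59 + 17/59 → 33/59
merge 26/59 + 33/59 → 1
L = 7/59 + 17/59 + 26/59 + 33/59 + 1 = 142/59 ≈ 2.407 bits/symbol.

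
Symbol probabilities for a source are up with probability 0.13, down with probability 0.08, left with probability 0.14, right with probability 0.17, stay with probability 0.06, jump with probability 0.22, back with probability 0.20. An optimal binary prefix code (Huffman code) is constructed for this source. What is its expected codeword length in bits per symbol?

2.72 bits/symbol

Repeatedly combine the two least-probable nodes; the expected code length is the sum of the merged weights.
merge 3/50 + 2/25 → 7/50
merge 13/100 + 7/50 → 27/100
merge 7/50 + 17/100 → 31/100
merge 1/5 + 11/50 → 21/50
merge 27/100 + 31/100 → 29/50
merge 21/50 + 29/50 → 1
L = 7/50 + 27/100 + 31/100 + 21/50 + 29/50 + 1 = 68/25 = 2.72 bits/symbol.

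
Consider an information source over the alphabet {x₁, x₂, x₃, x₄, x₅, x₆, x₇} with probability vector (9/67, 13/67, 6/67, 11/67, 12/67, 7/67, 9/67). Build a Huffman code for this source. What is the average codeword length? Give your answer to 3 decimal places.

Repeatedly combine the two least-probable nodes; the expected code length is the sum of the merged weights.
merge 6/67 + 7/67 → 13/67
merge 9/67 + 9/67 → 18/67
merge 11/67 + 12/67 → 23/67
merge 13/67 + 13/67 → 26/67
merge 18/67 + 23/67 → 41/67
merge 26/67 + 41/67 → 1
L = 13/67 + 18/67 + 23/67 + 26/67 + 41/67 + 1 = 188/67 ≈ 2.806 bits/symbol.

2.806 bits/symbol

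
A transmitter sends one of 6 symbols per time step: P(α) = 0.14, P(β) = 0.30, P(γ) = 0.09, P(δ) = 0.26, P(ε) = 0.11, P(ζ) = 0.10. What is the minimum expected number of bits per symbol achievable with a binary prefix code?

Repeatedly combine the two least-probable nodes; the expected code length is the sum of the merged weights.
merge 9/100 + 1/10 → 19/100
merge 11/100 + 7/50 → 1/4
merge 19/100 + 1/4 → 11/25
merge 13/50 + 3/10 → 14/25
merge 11/25 + 14/25 → 1
L = 19/100 + 1/4 + 11/25 + 14/25 + 1 = 61/25 = 2.44 bits/symbol.

2.44 bits/symbol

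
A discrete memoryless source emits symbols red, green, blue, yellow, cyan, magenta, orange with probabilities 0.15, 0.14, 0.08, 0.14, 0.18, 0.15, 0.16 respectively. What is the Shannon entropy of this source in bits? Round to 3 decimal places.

H = −Σ pᵢ log₂ pᵢ.
−0.15·log₂(0.15) = 0.4105
−0.14·log₂(0.14) = 0.3971
−0.08·log₂(0.08) = 0.2915
−0.14·log₂(0.14) = 0.3971
−0.18·log₂(0.18) = 0.4453
−0.15·log₂(0.15) = 0.4105
−0.16·log₂(0.16) = 0.4230
Sum ≈ 2.7751 → 2.775 bits.

2.775 bits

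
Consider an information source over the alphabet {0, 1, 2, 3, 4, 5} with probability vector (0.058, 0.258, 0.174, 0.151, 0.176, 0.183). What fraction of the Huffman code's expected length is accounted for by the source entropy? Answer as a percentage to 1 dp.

Entropy H = −Σ p log₂ p ≈ 2.4828 bits.
Huffman merges: 29/500+151/1000→209/1000; 87/500+22/125→7/20; 183/1000+209/1000→49/125; 129/500+7/20→76/125; 49/125+76/125→1. L = 2559/1000 ≈ 2.5590.
Efficiency = H/L = 2.4828/2.5590 = 97.0%.

97.0%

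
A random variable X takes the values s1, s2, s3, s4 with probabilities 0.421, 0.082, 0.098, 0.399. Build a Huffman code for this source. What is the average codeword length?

Repeatedly combine the two least-probable nodes; the expected code length is the sum of the merged weights.
merge 41/500 + 49/500 → 9/50
merge 9/50 + 399/1000 → 579/1000
merge 421/1000 + 579/1000 → 1
L = 9/50 + 579/1000 + 1 = 1759/1000 = 1.759 bits/symbol.

1.759 bits/symbol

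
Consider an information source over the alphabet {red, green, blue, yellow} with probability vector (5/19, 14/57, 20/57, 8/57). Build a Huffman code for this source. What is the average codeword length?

2 bits/symbol

Repeatedly combine the two least-probable nodes; the expected code length is the sum of the merged weights.
merge 8/57 + 14/57 → 22/57
merge 5/19 + 20/57 → 35/57
merge 22/57 + 35/57 → 1
L = 22/57 + 35/57 + 1 = 2 bits/symbol.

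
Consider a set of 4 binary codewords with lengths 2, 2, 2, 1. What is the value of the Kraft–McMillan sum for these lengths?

1.25

With common denominator 2^2 = 4: Σ 2^(−ℓᵢ) = 1/4 + 1/4 + 1/4 + 2/4 = 5/4 = 1.25.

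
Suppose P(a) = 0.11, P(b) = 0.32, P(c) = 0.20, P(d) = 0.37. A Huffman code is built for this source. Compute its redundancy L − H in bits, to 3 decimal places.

Entropy H = −Σ p log₂ p ≈ 1.8714 bits.
Huffman merges: 11/100+1/5→31/100; 31/100+8/25→63/100; 37/100+63/100→1. L = 97/50 ≈ 1.9400.
L − H = 1.9400 − 1.8714 = 0.069 bits.

0.069 bits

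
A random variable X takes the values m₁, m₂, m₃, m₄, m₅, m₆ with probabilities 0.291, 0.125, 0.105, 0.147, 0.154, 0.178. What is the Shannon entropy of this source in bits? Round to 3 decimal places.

2.500 bits

H = −Σ pᵢ log₂ pᵢ.
−0.291·log₂(0.291) = 0.5182
−0.125·log₂(0.125) = 0.3750
−0.105·log₂(0.105) = 0.3414
−0.147·log₂(0.147) = 0.4066
−0.154·log₂(0.154) = 0.4156
−0.178·log₂(0.178) = 0.4432
Sum ≈ 2.5001 → 2.500 bits.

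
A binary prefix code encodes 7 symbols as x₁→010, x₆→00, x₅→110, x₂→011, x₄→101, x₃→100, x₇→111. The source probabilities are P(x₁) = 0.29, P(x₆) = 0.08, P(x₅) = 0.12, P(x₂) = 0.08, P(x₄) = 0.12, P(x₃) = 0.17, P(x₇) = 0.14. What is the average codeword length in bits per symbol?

2.92 bits/symbol

L̄ = Σ pᵢ·ℓᵢ = 0.29·3 + 0.08·2 + 0.12·3 + 0.08·3 + 0.12·3 + 0.17·3 + 0.14·3 = 2.92 bits/symbol.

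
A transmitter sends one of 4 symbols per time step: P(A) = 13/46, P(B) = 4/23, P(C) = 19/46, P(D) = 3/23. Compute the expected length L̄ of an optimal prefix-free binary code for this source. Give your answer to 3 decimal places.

1.891 bits/symbol

Repeatedly combine the two least-probable nodes; the expected code length is the sum of the merged weights.
merge 3/23 + 4/23 → 7/23
merge 13/46 + 7/23 → 27/46
merge 19/46 + 27/46 → 1
L = 7/23 + 27/46 + 1 = 87/46 ≈ 1.891 bits/symbol.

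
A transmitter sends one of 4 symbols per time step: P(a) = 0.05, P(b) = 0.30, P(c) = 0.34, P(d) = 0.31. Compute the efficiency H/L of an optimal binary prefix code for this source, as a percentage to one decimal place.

Entropy H = −Σ p log₂ p ≈ 1.7902 bits.
Huffman merges: 1/20+3/10→7/20; 31/100+17/50→13/20; 7/20+13/20→1. L = 2 ≈ 2.0000.
Efficiency = H/L = 1.7902/2.0000 = 89.5%.

89.5%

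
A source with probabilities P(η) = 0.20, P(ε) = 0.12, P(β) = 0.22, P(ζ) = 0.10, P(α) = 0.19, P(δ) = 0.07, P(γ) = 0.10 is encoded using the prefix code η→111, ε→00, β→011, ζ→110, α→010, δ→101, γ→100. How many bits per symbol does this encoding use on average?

L̄ = Σ pᵢ·ℓᵢ = 0.20·3 + 0.12·2 + 0.22·3 + 0.10·3 + 0.19·3 + 0.07·3 + 0.10·3 = 2.88 bits/symbol.

2.88 bits/symbol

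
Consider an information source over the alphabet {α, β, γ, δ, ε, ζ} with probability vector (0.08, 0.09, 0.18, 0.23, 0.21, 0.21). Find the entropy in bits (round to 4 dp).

2.4828 bits

H = −Σ pᵢ log₂ pᵢ.
−0.08·log₂(0.08) = 0.2915
−0.09·log₂(0.09) = 0.3127
−0.18·log₂(0.18) = 0.4453
−0.23·log₂(0.23) = 0.4877
−0.21·log₂(0.21) = 0.4728
−0.21·log₂(0.21) = 0.4728
Sum ≈ 2.4828 → 2.4828 bits.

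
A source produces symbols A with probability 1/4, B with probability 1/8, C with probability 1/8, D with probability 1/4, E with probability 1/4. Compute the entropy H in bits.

2.25 bits

Each probability is a power of 1/2, so log₂(1/p) is an integer.
H = Σ p·log₂(1/p) = 1/4·2 + 1/8·3 + 1/8·3 + 1/4·2 + 1/4·2 = 2.25 bits.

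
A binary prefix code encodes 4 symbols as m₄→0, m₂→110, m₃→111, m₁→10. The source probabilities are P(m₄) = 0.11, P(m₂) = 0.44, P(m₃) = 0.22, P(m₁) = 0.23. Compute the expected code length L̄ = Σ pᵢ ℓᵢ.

L̄ = Σ pᵢ·ℓᵢ = 0.11·1 + 0.44·3 + 0.22·3 + 0.23·2 = 2.55 bits/symbol.

2.55 bits/symbol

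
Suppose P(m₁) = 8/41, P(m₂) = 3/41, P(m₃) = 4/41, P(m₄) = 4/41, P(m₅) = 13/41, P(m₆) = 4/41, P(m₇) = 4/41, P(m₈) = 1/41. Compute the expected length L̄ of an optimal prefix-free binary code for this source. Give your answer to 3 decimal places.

2.780 bits/symbol

Repeatedly combine the two least-probable nodes; the expected code length is the sum of the merged weights.
merge 1/41 + 3/41 → 4/41
merge 4/41 + 4/41 → 8/41
merge 4/41 + 4/41 → 8/41
merge 4/41 + 8/41 → 12/41
merge 8/41 + 8/41 → 16/41
merge 12/41 + 13/41 → 25/41
merge 16/41 + 25/41 → 1
L = 4/41 + 8/41 + 8/41 + 12/41 + 16/41 + 25/41 + 1 = 114/41 ≈ 2.780 bits/symbol.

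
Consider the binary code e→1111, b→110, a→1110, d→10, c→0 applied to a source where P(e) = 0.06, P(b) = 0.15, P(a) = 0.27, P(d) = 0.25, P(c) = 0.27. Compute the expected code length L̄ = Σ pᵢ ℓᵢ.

L̄ = Σ pᵢ·ℓᵢ = 0.06·4 + 0.15·3 + 0.27·4 + 0.25·2 + 0.27·1 = 2.54 bits/symbol.

2.54 bits/symbol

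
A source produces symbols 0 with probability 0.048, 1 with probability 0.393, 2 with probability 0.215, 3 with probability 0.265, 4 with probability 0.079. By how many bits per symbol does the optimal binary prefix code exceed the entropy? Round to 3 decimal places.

Entropy H = −Σ p log₂ p ≈ 2.0136 bits.
Huffman merges: 6/125+79/1000→127/1000; 127/1000+43/200→171/500; 53/200+171/500→607/1000; 393/1000+607/1000→1. L = 519/250 ≈ 2.0760.
L − H = 2.0760 − 2.0136 = 0.062 bits.

0.062 bits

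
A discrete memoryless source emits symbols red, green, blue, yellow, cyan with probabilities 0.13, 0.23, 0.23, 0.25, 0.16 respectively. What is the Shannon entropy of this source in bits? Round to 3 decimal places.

2.281 bits

H = −Σ pᵢ log₂ pᵢ.
−0.13·log₂(0.13) = 0.3826
−0.23·log₂(0.23) = 0.4877
−0.23·log₂(0.23) = 0.4877
−0.25·log₂(0.25) = 0.5000
−0.16·log₂(0.16) = 0.4230
Sum ≈ 2.2810 → 2.281 bits.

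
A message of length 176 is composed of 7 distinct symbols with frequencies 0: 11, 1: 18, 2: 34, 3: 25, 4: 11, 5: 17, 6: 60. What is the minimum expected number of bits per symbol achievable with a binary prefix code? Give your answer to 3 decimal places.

Probabilities are the counts divided by 176.
Repeatedly combine the two least-probable nodes; the expected code length is the sum of the merged weights.
merge 1/16 + 1/16 → 1/8
merge 17/176 + 9/88 → 35/176
merge 1/8 + 25/176 → 47/176
merge 17/88 + 35/176 → 69/176
merge 47/176 + 15/44 → 107/176
merge 69/176 + 107/176 → 1
L = 1/8 + 35/176 + 47/176 + 69/176 + 107/176 + 1 = 57/22 ≈ 2.591 bits/symbol.

2.591 bits/symbol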